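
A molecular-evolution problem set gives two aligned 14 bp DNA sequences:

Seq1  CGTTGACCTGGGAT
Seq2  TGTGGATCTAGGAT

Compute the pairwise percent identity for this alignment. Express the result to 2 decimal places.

Differing sites — 1:C/T; 4:T/G; 7:C/T; 10:G/A.
10 of the 14 sites match, so the percent identity is 10/14 × 100 = 71.43%.

71.43%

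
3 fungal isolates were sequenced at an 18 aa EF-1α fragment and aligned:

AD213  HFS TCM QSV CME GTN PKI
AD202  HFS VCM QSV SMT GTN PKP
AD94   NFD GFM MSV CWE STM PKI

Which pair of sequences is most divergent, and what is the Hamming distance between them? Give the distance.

11

Pairwise Hamming distances:
  AD213 vs AD202: 4
  AD213 vs AD94: 8
  AD202 vs AD94: 11
The largest is 11, between AD202 and AD94.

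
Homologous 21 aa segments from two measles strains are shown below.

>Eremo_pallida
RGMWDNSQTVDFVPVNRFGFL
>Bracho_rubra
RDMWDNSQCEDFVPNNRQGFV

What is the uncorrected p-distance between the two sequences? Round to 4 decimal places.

Differing sites — 2:G/D; 9:T/C; 10:V/E; 15:V/N; 18:F/Q; 21:L/V.
There are 6 differences over 21 sites, so p = 6/21 = 0.2857.

0.2857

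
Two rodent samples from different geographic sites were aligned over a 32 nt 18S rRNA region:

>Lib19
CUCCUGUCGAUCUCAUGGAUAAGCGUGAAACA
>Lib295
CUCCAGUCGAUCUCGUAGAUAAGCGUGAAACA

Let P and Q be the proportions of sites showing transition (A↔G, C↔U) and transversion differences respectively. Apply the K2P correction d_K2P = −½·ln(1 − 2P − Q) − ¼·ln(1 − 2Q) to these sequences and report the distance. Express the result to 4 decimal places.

Differing sites — 5:U/A (Tv); 15:A/G (Ti); 17:G/A (Ti).
Of the 3 differences, 2 transitions and 1 transversion over 32 sites: P = 2/32 = 0.062500, Q = 1/32 = 0.031250.
d = −0.5·ln(0.843750) − 0.25·ln(0.937500) = −0.5·(-0.169899) − 0.25·(-0.064539) = 0.1011.

0.1011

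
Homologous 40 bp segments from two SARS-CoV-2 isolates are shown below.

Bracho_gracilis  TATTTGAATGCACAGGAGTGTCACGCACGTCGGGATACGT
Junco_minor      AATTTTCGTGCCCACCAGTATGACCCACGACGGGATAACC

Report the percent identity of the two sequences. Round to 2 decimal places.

65.00%

Differing sites — 1:T/A; 6:G/T; 7:A/C; 8:A/G; 12:A/C; 15:G/C; 16:G/C; 20:G/A; 22:C/G; 25:G/C; 30:T/A; 38:C/A; 39:G/C; 40:T/C.
26 of the 40 sites match, so the percent identity is 26/40 × 100 = 65.00%.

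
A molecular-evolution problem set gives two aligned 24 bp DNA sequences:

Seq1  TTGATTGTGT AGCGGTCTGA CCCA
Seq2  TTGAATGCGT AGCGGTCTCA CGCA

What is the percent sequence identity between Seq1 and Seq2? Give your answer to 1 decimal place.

Differing sites — 5:T/A; 8:T/C; 19:G/C; 22:C/G.
20 of the 24 sites match, so the percent identity is 20/24 × 100 = 83.3%.

83.3%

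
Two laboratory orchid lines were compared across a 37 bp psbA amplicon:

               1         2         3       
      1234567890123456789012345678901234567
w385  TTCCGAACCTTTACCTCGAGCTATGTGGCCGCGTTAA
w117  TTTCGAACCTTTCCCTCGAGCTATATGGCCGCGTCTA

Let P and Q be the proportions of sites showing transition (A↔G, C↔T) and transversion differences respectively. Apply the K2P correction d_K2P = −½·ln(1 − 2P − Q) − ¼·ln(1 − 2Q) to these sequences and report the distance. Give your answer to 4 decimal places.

Mismatches occur at site 3 (C↔T, transition), site 13 (A↔C, transversion), site 25 (G↔A, transition), site 35 (T↔C, transition), site 36 (A↔T, transversion).
Of the 5 differences, 3 transitions and 2 transversions over 37 sites: P = 3/37 = 0.081081, Q = 2/37 = 0.054054.
d = −0.5·ln(0.783784) − 0.25·ln(0.891892) = −0.5·(-0.243622) − 0.25·(-0.114410) = 0.1504.

0.1504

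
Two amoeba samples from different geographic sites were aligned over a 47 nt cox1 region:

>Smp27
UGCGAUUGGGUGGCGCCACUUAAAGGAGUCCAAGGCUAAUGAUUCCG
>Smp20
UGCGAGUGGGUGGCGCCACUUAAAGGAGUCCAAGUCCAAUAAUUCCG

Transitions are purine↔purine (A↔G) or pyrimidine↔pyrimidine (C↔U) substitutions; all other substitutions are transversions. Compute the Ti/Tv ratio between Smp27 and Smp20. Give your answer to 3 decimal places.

The sequences differ at positions 6 (U/G, transversion), 35 (G/U, transversion), 37 (U/C, transition), 41 (G/A, transition).
Of the 4 differences, 2 transitions and 2 transversions, so Ti/Tv = 2/2 = 1.000.

1.000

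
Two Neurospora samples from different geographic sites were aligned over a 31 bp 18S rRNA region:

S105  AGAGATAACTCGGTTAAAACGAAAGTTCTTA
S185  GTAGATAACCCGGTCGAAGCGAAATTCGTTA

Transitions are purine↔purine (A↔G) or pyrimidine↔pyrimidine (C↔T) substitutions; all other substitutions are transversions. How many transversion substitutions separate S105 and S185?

Differing sites — 1:A/G (Ti); 2:G/T (Tv); 10:T/C (Ti); 15:T/C (Ti); 16:A/G (Ti); 19:A/G (Ti); 25:G/T (Tv); 27:T/C (Ti); 28:C/G (Tv).
Of the 9 differences, 6 transitions and 3 transversions, so the answer is 3.

3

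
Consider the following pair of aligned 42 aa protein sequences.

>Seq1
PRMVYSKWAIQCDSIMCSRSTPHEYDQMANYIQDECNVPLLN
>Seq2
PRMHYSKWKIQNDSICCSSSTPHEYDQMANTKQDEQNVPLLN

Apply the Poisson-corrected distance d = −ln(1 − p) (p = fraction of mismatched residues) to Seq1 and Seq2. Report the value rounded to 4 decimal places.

0.2113

The sequences differ at positions 4 (V/H), 9 (A/K), 12 (C/N), 16 (M/C), 19 (R/S), 31 (Y/T), 32 (I/K), 36 (C/Q).
p = 8/42 = 0.190476.
d = −ln(1 − 0.190476) = −ln(0.809524) = 0.2113.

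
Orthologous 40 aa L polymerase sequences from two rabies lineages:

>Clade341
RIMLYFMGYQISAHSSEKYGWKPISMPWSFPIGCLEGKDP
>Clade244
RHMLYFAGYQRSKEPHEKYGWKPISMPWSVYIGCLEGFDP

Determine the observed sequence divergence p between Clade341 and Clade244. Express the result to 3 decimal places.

0.250

Differing sites — 2:I/H; 7:M/A; 11:I/R; 13:A/K; 14:H/E; 15:S/P; 16:S/H; 30:F/V; 31:P/Y; 38:K/F.
There are 10 differences over 40 sites, so p = 10/40 = 0.250.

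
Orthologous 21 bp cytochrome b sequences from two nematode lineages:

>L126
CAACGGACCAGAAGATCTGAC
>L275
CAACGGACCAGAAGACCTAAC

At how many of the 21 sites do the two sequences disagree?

Differing sites — 16:T/C; 19:G/A.
That gives 2 mismatches out of 21 aligned sites, so the Hamming distance is 2.

2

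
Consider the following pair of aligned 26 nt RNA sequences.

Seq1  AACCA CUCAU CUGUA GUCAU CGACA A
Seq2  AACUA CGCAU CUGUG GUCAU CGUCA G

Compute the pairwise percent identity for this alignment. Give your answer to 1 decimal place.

Differing sites — 4:C/U; 7:U/G; 15:A/G; 23:A/U; 26:A/G.
21 of the 26 sites match, so the percent identity is 21/26 × 100 = 80.8%.

80.8%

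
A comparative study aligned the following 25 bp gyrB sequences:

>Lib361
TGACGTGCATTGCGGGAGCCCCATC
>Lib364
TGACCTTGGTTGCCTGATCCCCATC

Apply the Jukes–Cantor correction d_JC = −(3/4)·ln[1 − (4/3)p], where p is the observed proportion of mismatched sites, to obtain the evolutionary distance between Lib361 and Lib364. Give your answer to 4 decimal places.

0.3505

Differing sites — 5:G/C; 7:G/T; 8:C/G; 9:A/G; 14:G/C; 15:G/T; 18:G/T.
p = 7/25 = 0.280000.
d = −0.75 · ln(1 − (4/3)·0.280000) = −0.75 · ln(0.626667) = −0.75 · (-0.467340) = 0.3505.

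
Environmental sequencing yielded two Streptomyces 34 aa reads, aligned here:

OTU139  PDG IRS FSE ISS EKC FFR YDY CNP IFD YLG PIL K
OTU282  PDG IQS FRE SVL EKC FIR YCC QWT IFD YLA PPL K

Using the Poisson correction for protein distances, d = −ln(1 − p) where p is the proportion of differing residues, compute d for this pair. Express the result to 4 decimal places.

0.4818

The sequences differ at positions 5 (R/Q), 8 (S/R), 10 (I/S), 11 (S/V), 12 (S/L), 17 (F/I), 20 (D/C), 21 (Y/C), 22 (C/Q), 23 (N/W), 24 (P/T), 30 (G/A), 32 (I/P).
p = 13/34 = 0.382353.
d = −ln(1 − 0.382353) = −ln(0.617647) = 0.4818.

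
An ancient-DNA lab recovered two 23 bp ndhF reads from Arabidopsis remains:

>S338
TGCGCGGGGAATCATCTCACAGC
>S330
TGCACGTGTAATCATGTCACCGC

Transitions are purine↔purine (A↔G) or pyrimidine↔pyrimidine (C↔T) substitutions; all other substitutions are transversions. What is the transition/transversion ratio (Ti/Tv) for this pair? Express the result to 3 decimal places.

0.250

Mismatches occur at site 4 (G↔A, transition), site 7 (G↔T, transversion), site 9 (G↔T, transversion), site 16 (C↔G, transversion), site 21 (A↔C, transversion).
Of the 5 differences, 1 transition and 4 transversions, so Ti/Tv = 1/4 = 0.250.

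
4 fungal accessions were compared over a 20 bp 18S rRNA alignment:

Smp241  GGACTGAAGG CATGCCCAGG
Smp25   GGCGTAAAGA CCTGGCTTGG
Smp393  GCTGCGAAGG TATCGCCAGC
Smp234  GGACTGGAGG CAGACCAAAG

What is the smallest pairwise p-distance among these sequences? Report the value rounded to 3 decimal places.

Pairwise Hamming distances:
  Smp241 vs Smp25: 8
  Smp241 vs Smp393: 8
  Smp241 vs Smp234: 5
  Smp25 vs Smp393: 11
  Smp25 vs Smp234: 12
  Smp393 vs Smp234: 12
The smallest is 5 mismatches, between Smp241 and Smp234; p = 5/20 = 0.250.

0.250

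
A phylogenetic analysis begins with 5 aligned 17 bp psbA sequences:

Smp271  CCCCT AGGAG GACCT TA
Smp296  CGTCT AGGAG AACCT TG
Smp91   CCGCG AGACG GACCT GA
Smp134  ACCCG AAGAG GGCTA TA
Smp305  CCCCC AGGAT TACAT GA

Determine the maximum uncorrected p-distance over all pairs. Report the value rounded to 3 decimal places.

Pairwise Hamming distances:
  Smp271 vs Smp296: 4
  Smp271 vs Smp91: 5
  Smp271 vs Smp134: 6
  Smp271 vs Smp305: 5
  Smp296 vs Smp91: 8
  Smp296 vs Smp134: 10
  Smp296 vs Smp305: 8
  Smp91 vs Smp134: 9
  Smp91 vs Smp305: 7
  Smp134 vs Smp305: 9
The largest is 10 mismatches, between Smp296 and Smp134; p = 10/17 = 0.588.

0.588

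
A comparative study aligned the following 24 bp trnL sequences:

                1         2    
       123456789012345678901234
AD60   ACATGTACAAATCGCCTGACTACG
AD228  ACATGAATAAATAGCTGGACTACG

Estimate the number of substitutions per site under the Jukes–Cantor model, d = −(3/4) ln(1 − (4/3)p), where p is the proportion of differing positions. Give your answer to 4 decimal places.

The sequences differ at positions 6 (T/A), 8 (C/T), 13 (C/A), 16 (C/T), 17 (T/G).
p = 5/24 = 0.208333.
d = −0.75 · ln(1 − (4/3)·0.208333) = −0.75 · ln(0.722223) = −0.75 · (-0.325421) = 0.2441.

0.2441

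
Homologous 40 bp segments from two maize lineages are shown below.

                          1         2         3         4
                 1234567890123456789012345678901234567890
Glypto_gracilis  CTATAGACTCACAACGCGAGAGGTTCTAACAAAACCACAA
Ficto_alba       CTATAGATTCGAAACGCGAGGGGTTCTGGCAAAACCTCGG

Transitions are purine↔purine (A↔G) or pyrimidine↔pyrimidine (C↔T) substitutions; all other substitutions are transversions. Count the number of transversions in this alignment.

Mismatches occur at site 8 (C→T, transition), site 11 (A→G, transition), site 12 (C→A, transversion), site 21 (A→G, transition), site 28 (A→G, transition), site 29 (A→G, transition), site 37 (A→T, transversion), site 39 (A→G, transition), site 40 (A→G, transition).
Of the 9 differences, 7 transitions and 2 transversions, so the answer is 2.

2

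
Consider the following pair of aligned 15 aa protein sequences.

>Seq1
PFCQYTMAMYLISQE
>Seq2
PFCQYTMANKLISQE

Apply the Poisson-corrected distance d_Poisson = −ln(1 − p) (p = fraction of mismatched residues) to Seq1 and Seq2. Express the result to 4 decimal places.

0.1431

Differing sites — 9:M/N; 10:Y/K.
p = 2/15 = 0.133333.
d = −ln(1 − 0.133333) = −ln(0.866667) = 0.1431.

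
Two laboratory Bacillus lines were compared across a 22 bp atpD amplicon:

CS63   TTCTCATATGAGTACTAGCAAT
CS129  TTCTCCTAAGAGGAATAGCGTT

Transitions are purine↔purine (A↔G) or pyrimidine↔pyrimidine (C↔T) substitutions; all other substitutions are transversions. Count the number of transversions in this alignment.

5

The sequences differ at positions 6 (A/C, transversion), 9 (T/A, transversion), 13 (T/G, transversion), 15 (C/A, transversion), 20 (A/G, transition), 21 (A/T, transversion).
Of the 6 differences, 1 transition and 5 transversions, so the answer is 5.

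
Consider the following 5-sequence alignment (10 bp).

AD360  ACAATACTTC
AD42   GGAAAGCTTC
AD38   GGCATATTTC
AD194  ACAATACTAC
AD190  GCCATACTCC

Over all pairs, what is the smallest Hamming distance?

1

Pairwise Hamming distances:
  AD360 vs AD42: 4
  AD360 vs AD38: 4
  AD360 vs AD194: 1
  AD360 vs AD190: 3
  AD42 vs AD38: 4
  AD42 vs AD194: 5
  AD42 vs AD190: 5
  AD38 vs AD194: 5
  AD38 vs AD190: 3
  AD194 vs AD190: 3
The smallest is 1, between AD360 and AD194.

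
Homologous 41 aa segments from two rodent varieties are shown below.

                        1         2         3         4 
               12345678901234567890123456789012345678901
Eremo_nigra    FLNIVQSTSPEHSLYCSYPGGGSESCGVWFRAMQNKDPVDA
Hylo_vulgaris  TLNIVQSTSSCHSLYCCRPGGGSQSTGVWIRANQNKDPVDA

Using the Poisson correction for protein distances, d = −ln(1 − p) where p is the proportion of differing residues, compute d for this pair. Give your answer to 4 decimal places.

0.2478

Mismatches occur at site 1 (F/T), site 10 (P/S), site 11 (E/C), site 17 (S/C), site 18 (Y/R), site 24 (E/Q), site 26 (C/T), site 30 (F/I), site 33 (M/N).
p = 9/41 = 0.219512.
d = −ln(1 − 0.219512) = −ln(0.780488) = 0.2478.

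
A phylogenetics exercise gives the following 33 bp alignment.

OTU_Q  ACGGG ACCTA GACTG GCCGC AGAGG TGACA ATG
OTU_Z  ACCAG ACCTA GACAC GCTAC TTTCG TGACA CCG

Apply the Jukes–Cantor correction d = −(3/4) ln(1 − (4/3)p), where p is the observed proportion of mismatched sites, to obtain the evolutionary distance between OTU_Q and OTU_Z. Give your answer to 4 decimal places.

0.4975

Differing sites — 3:G/C; 4:G/A; 14:T/A; 15:G/C; 18:C/T; 19:G/A; 21:A/T; 22:G/T; 23:A/T; 24:G/C; 31:A/C; 32:T/C.
p = 12/33 = 0.363636.
d = −0.75 · ln(1 − (4/3)·0.363636) = −0.75 · ln(0.515152) = −0.75 · (-0.663293) = 0.4975.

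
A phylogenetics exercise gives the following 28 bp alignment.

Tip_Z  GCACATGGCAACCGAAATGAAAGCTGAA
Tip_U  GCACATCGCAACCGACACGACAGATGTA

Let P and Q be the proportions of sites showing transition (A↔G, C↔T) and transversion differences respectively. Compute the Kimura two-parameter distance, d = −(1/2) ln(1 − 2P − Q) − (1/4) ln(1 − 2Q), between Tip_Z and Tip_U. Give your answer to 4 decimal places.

0.2543

The sequences differ at positions 7 (G/C, transversion), 16 (A/C, transversion), 18 (T/C, transition), 21 (A/C, transversion), 24 (C/A, transversion), 27 (A/T, transversion).
Of the 6 differences, 1 transition and 5 transversions over 28 sites: P = 1/28 = 0.035714, Q = 5/28 = 0.178571.
d = −0.5·ln(0.750001) − 0.25·ln(0.642858) = −0.5·(-0.287681) − 0.25·(-0.441831) = 0.2543.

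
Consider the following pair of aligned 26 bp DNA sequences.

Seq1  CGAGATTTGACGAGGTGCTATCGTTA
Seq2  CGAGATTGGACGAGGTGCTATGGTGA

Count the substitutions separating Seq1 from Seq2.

3

Mismatches occur at site 8 (T→G), site 22 (C→G), site 25 (T→G).
That gives 3 mismatches out of 26 aligned sites, so the Hamming distance is 3.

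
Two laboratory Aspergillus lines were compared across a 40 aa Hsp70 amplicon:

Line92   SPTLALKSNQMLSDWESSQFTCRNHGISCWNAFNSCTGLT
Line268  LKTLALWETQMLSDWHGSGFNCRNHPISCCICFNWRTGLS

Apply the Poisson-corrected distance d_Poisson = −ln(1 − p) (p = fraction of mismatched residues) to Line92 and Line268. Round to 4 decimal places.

0.5108

Differing sites — 1:S/L; 2:P/K; 7:K/W; 8:S/E; 9:N/T; 16:E/H; 17:S/G; 19:Q/G; 21:T/N; 26:G/P; 30:W/C; 31:N/I; 32:A/C; 35:S/W; 36:C/R; 40:T/S.
p = 16/40 = 0.400000.
d = −ln(1 − 0.400000) = −ln(0.600000) = 0.5108.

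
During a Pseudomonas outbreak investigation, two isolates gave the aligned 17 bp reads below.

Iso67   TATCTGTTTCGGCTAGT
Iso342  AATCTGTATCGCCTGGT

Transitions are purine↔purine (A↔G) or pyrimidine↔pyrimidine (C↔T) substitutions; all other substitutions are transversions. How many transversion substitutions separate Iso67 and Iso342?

3

The sequences differ at positions 1 (T/A, transversion), 8 (T/A, transversion), 12 (G/C, transversion), 15 (A/G, transition).
Of the 4 differences, 1 transition and 3 transversions, so the answer is 3.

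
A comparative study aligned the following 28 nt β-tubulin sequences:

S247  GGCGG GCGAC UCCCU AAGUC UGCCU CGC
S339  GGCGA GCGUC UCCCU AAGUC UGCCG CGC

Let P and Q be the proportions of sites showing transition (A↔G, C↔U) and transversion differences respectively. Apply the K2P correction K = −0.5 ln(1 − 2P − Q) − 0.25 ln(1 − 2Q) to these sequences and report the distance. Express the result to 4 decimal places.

0.1156

Mismatches occur at site 5 (G↔A, transition), site 9 (A↔U, transversion), site 25 (U↔G, transversion).
Of the 3 differences, 1 transition and 2 transversions over 28 sites: P = 1/28 = 0.035714, Q = 2/28 = 0.071429.
d = −0.5·ln(0.857143) − 0.25·ln(0.857142) = −0.5·(-0.154151) − 0.25·(-0.154152) = 0.1156.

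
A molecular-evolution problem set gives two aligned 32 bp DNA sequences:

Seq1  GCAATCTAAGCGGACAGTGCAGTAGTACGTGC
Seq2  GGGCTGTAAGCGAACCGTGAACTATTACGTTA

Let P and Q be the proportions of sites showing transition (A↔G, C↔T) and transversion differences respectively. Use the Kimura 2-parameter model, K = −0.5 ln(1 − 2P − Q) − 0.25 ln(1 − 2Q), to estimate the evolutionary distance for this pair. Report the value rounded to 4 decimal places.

0.4673

Differing sites — 2:C/G (Tv); 3:A/G (Ti); 4:A/C (Tv); 6:C/G (Tv); 13:G/A (Ti); 16:A/C (Tv); 20:C/A (Tv); 22:G/C (Tv); 25:G/T (Tv); 31:G/T (Tv); 32:C/A (Tv).
Of the 11 differences, 2 transitions and 9 transversions over 32 sites: P = 2/32 = 0.062500, Q = 9/32 = 0.281250.
d = −0.5·ln(0.593750) − 0.25·ln(0.437500) = −0.5·(-0.521297) − 0.25·(-0.826679) = 0.4673.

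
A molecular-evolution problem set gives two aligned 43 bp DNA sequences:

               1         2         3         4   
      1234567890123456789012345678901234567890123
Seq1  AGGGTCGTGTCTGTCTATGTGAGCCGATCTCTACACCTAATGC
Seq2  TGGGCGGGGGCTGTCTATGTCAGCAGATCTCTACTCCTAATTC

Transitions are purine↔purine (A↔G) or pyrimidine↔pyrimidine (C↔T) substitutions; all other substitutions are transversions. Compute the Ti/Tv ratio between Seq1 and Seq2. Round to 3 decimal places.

0.125

Mismatches occur at site 1 (A→T, transversion), site 5 (T→C, transition), site 6 (C→G, transversion), site 8 (T→G, transversion), site 10 (T→G, transversion), site 21 (G→C, transversion), site 25 (C→A, transversion), site 35 (A→T, transversion), site 42 (G→T, transversion).
Of the 9 differences, 1 transition and 8 transversions, so Ti/Tv = 1/8 = 0.125.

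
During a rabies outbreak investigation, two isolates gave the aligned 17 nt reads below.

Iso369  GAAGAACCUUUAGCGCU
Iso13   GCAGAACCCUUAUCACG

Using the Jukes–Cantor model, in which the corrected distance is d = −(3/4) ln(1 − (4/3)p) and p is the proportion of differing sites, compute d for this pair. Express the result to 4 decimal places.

Mismatches occur at site 2 (A/C), site 9 (U/C), site 13 (G/U), site 15 (G/A), site 17 (U/G).
p = 5/17 = 0.294118.
d = −0.75 · ln(1 − (4/3)·0.294118) = −0.75 · ln(0.607843) = −0.75 · (-0.497839) = 0.3734.

0.3734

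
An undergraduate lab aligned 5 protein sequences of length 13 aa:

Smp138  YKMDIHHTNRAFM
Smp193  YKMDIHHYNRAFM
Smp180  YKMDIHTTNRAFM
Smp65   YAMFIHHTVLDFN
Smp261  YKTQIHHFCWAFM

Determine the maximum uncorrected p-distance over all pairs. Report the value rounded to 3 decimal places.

0.615

Pairwise Hamming distances:
  Smp138 vs Smp193: 1
  Smp138 vs Smp180: 1
  Smp138 vs Smp65: 6
  Smp138 vs Smp261: 5
  Smp193 vs Smp180: 2
  Smp193 vs Smp65: 7
  Smp193 vs Smp261: 5
  Smp180 vs Smp65: 7
  Smp180 vs Smp261: 6
  Smp65 vs Smp261: 8
The largest is 8 mismatches, between Smp65 and Smp261; p = 8/13 = 0.615.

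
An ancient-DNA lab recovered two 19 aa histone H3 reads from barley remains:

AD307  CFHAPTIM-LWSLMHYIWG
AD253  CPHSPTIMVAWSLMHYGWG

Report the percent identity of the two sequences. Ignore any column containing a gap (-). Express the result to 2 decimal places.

77.78%

Excluding the 1 gap column leaves 18 comparable sites.
Differing sites — 2:F/P; 4:A/S; 10:L/A; 17:I/G.
14 of the 18 comparable sites match, so the percent identity is 14/18 × 100 = 77.78%.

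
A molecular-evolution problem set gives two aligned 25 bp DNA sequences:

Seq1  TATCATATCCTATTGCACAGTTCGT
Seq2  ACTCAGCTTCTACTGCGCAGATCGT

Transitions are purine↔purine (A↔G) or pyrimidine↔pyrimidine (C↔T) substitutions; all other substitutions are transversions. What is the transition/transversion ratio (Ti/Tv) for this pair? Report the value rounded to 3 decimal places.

0.600

The sequences differ at positions 1 (T/A, transversion), 2 (A/C, transversion), 6 (T/G, transversion), 7 (A/C, transversion), 9 (C/T, transition), 13 (T/C, transition), 17 (A/G, transition), 21 (T/A, transversion).
Of the 8 differences, 3 transitions and 5 transversions, so Ti/Tv = 3/5 = 0.600.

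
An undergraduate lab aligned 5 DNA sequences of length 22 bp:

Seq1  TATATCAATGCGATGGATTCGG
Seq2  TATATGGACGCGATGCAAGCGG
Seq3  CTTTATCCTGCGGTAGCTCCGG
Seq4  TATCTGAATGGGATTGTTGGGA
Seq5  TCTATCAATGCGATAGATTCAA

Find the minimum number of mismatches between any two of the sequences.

Pairwise Hamming distances:
  Seq1 vs Seq2: 6
  Seq1 vs Seq3: 11
  Seq1 vs Seq4: 8
  Seq1 vs Seq5: 4
  Seq2 vs Seq3: 14
  Seq2 vs Seq4: 10
  Seq2 vs Seq5: 10
  Seq3 vs Seq4: 14
  Seq3 vs Seq5: 12
  Seq4 vs Seq5: 9
The smallest is 4, between Seq1 and Seq5.

4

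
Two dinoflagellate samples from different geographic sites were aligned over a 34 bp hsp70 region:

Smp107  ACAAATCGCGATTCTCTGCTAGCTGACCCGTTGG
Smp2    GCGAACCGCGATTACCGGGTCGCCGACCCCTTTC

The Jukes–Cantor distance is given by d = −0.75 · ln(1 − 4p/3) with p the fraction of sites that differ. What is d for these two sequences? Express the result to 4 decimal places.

0.4770

The sequences differ at positions 1 (A/G), 3 (A/G), 6 (T/C), 14 (C/A), 15 (T/C), 17 (T/G), 19 (C/G), 21 (A/C), 24 (T/C), 30 (G/C), 33 (G/T), 34 (G/C).
p = 12/34 = 0.352941.
d = −0.75 · ln(1 − (4/3)·0.352941) = −0.75 · ln(0.529412) = −0.75 · (-0.635988) = 0.4770.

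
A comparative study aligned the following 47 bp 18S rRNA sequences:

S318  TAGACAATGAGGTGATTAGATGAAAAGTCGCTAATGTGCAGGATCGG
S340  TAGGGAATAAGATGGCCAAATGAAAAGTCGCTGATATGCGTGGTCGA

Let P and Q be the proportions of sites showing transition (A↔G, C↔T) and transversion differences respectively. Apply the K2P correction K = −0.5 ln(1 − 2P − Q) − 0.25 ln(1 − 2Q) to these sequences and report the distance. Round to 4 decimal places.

Differing sites — 4:A/G (Ti); 5:C/G (Tv); 9:G/A (Ti); 12:G/A (Ti); 15:A/G (Ti); 16:T/C (Ti); 17:T/C (Ti); 19:G/A (Ti); 33:A/G (Ti); 36:G/A (Ti); 40:A/G (Ti); 41:G/T (Tv); 43:A/G (Ti); 47:G/A (Ti).
Of the 14 differences, 12 transitions and 2 transversions over 47 sites: P = 12/47 = 0.255319, Q = 2/47 = 0.042553.
d = −0.5·ln(0.446809) − 0.25·ln(0.914894) = −0.5·(-0.805624) − 0.25·(-0.088947) = 0.4250.

0.4250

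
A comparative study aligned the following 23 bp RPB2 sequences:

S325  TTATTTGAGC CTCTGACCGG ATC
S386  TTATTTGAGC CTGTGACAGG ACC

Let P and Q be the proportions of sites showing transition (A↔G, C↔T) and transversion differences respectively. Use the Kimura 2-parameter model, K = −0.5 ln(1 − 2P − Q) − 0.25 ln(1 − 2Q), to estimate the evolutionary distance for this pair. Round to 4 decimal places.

Differing sites — 13:C/G (Tv); 18:C/A (Tv); 22:T/C (Ti).
Of the 3 differences, 1 transition and 2 transversions over 23 sites: P = 1/23 = 0.043478, Q = 2/23 = 0.086957.
d = −0.5·ln(0.826087) − 0.25·ln(0.826086) = −0.5·(-0.191055) − 0.25·(-0.191056) = 0.1433.

0.1433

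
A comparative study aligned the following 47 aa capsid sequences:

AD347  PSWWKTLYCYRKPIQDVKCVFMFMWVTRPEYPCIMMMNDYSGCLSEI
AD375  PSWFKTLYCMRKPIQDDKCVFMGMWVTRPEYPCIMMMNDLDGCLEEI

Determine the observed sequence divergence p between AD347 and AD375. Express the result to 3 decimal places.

Mismatches occur at site 4 (W→F), site 10 (Y→M), site 17 (V→D), site 23 (F→G), site 40 (Y→L), site 41 (S→D), site 45 (S→E).
There are 7 differences over 47 sites, so p = 7/47 = 0.149.

0.149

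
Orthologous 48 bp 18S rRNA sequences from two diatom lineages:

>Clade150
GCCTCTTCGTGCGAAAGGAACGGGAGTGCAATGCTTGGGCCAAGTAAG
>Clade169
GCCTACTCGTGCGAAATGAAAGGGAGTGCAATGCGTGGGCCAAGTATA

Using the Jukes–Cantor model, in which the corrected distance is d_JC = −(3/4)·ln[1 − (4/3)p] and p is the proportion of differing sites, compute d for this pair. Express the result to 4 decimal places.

0.1622

The sequences differ at positions 5 (C/A), 6 (T/C), 17 (G/T), 21 (C/A), 35 (T/G), 47 (A/T), 48 (G/A).
p = 7/48 = 0.145833.
d = −0.75 · ln(1 − (4/3)·0.145833) = −0.75 · ln(0.805556) = −0.75 · (-0.216223) = 0.1622.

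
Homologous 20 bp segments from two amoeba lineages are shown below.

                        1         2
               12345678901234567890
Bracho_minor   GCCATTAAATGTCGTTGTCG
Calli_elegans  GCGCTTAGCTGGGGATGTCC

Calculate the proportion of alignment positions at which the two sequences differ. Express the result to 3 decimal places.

0.400

Differing sites — 3:C/G; 4:A/C; 8:A/G; 9:A/C; 12:T/G; 13:C/G; 15:T/A; 20:G/C.
There are 8 differences over 20 sites, so p = 8/20 = 0.400.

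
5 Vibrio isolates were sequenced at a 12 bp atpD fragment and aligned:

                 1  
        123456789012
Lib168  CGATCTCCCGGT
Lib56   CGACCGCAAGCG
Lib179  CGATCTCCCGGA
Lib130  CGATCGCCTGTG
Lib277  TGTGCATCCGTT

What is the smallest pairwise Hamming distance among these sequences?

1

Pairwise Hamming distances:
  Lib168 vs Lib56: 6
  Lib168 vs Lib179: 1
  Lib168 vs Lib130: 4
  Lib168 vs Lib277: 6
  Lib56 vs Lib179: 6
  Lib56 vs Lib130: 4
  Lib56 vs Lib277: 9
  Lib179 vs Lib130: 4
  Lib179 vs Lib277: 7
  Lib130 vs Lib277: 7
The smallest is 1, between Lib168 and Lib179.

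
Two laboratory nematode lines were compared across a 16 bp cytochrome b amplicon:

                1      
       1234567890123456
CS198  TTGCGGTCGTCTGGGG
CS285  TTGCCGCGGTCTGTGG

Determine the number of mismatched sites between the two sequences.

4

The sequences differ at positions 5 (G/C), 7 (T/C), 8 (C/G), 14 (G/T).
That gives 4 mismatches out of 16 aligned sites, so the Hamming distance is 4.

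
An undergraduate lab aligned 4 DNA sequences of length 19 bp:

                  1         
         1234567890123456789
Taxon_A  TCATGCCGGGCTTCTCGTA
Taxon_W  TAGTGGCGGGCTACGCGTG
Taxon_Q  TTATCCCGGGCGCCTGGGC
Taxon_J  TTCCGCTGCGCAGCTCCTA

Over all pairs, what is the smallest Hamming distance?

Pairwise Hamming distances:
  Taxon_A vs Taxon_W: 6
  Taxon_A vs Taxon_Q: 7
  Taxon_A vs Taxon_J: 8
  Taxon_W vs Taxon_Q: 10
  Taxon_W vs Taxon_J: 11
  Taxon_Q vs Taxon_J: 11
The smallest is 6, between Taxon_A and Taxon_W.

6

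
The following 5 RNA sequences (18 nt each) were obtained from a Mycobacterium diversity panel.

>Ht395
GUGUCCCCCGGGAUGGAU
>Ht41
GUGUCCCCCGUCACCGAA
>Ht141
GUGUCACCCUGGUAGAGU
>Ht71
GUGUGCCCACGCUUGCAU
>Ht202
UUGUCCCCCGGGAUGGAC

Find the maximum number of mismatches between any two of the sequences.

Pairwise Hamming distances:
  Ht395 vs Ht41: 5
  Ht395 vs Ht141: 6
  Ht395 vs Ht71: 6
  Ht395 vs Ht202: 2
  Ht41 vs Ht141: 10
  Ht41 vs Ht71: 9
  Ht41 vs Ht202: 6
  Ht141 vs Ht71: 8
  Ht141 vs Ht202: 8
  Ht71 vs Ht202: 8
The largest is 10, between Ht41 and Ht141.

10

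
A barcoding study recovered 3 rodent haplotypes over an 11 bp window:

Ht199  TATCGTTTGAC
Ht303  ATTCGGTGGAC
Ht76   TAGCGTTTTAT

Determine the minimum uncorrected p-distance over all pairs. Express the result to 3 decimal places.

Pairwise Hamming distances:
  Ht199 vs Ht303: 4
  Ht199 vs Ht76: 3
  Ht303 vs Ht76: 7
The smallest is 3 mismatches, between Ht199 and Ht76; p = 3/11 = 0.273.

0.273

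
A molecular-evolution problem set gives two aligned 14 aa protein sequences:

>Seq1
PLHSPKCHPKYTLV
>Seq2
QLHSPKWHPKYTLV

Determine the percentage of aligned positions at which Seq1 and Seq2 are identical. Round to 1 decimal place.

85.7%

Mismatches occur at site 1 (P→Q), site 7 (C→W).
12 of the 14 sites match, so the percent identity is 12/14 × 100 = 85.7%.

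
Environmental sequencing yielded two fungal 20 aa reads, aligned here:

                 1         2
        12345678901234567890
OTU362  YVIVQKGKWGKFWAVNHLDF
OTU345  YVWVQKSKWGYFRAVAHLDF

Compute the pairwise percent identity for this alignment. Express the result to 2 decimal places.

Mismatches occur at site 3 (I/W), site 7 (G/S), site 11 (K/Y), site 13 (W/R), site 16 (N/A).
15 of the 20 sites match, so the percent identity is 15/20 × 100 = 75.00%.

75.00%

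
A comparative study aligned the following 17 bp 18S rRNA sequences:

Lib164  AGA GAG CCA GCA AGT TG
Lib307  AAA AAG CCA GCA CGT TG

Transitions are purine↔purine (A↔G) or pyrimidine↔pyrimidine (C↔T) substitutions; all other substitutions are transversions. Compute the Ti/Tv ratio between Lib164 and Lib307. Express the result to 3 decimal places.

2.000

The sequences differ at positions 2 (G/A, transition), 4 (G/A, transition), 13 (A/C, transversion).
Of the 3 differences, 2 transitions and 1 transversion, so Ti/Tv = 2/1 = 2.000.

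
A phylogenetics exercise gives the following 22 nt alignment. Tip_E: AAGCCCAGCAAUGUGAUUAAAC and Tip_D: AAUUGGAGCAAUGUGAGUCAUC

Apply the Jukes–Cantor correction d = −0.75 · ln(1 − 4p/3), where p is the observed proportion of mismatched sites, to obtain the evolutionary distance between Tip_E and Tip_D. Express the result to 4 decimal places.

Mismatches occur at site 3 (G→U), site 4 (C→U), site 5 (C→G), site 6 (C→G), site 17 (U→G), site 19 (A→C), site 21 (A→U).
p = 7/22 = 0.318182.
d = −0.75 · ln(1 − (4/3)·0.318182) = −0.75 · ln(0.575757) = −0.75 · (-0.552070) = 0.4141.

0.4141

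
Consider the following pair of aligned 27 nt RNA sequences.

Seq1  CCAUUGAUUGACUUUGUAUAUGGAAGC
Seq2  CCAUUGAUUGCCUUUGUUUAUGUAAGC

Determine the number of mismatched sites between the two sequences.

3

Mismatches occur at site 11 (A→C), site 18 (A→U), site 23 (G→U).
That gives 3 mismatches out of 27 aligned sites, so the Hamming distance is 3.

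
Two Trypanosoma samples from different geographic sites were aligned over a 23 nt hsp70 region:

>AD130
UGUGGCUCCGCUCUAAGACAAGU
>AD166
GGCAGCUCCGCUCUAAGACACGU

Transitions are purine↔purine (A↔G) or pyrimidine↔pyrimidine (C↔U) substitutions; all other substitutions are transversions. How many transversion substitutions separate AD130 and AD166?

2

The sequences differ at positions 1 (U/G, transversion), 3 (U/C, transition), 4 (G/A, transition), 21 (A/C, transversion).
Of the 4 differences, 2 transitions and 2 transversions, so the answer is 2.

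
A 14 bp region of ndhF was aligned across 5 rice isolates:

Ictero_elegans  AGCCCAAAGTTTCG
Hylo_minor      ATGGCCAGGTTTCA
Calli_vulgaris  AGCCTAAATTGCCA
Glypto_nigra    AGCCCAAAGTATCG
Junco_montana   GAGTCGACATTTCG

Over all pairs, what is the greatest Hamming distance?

Pairwise Hamming distances:
  Ictero_elegans vs Hylo_minor: 6
  Ictero_elegans vs Calli_vulgaris: 5
  Ictero_elegans vs Glypto_nigra: 1
  Ictero_elegans vs Junco_montana: 7
  Hylo_minor vs Calli_vulgaris: 9
  Hylo_minor vs Glypto_nigra: 7
  Hylo_minor vs Junco_montana: 7
  Calli_vulgaris vs Glypto_nigra: 5
  Calli_vulgaris vs Junco_montana: 11
  Glypto_nigra vs Junco_montana: 8
The largest is 11, between Calli_vulgaris and Junco_montana.

11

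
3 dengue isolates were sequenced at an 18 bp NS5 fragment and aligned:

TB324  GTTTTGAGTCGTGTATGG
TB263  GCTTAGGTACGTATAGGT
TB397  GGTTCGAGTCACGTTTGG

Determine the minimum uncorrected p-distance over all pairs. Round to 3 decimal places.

Pairwise Hamming distances:
  TB324 vs TB263: 8
  TB324 vs TB397: 5
  TB263 vs TB397: 11
The smallest is 5 mismatches, between TB324 and TB397; p = 5/18 = 0.278.

0.278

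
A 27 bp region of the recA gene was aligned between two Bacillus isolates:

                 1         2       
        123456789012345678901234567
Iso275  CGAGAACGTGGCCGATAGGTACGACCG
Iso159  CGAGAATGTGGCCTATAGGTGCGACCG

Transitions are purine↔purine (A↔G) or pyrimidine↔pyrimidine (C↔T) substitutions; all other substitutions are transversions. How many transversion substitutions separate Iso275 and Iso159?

Differing sites — 7:C/T (Ti); 14:G/T (Tv); 21:A/G (Ti).
Of the 3 differences, 2 transitions and 1 transversion, so the answer is 1.

1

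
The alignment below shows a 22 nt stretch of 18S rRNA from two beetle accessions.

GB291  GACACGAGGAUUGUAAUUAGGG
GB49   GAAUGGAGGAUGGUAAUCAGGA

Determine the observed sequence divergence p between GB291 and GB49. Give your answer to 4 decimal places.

0.2727

The sequences differ at positions 3 (C/A), 4 (A/U), 5 (C/G), 12 (U/G), 18 (U/C), 22 (G/A).
There are 6 differences over 22 sites, so p = 6/22 = 0.2727.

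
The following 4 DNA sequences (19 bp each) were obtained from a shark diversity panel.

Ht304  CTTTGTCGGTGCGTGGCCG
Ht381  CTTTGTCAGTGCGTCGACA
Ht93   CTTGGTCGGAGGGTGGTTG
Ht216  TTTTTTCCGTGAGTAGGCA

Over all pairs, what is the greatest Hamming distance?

Pairwise Hamming distances:
  Ht304 vs Ht381: 4
  Ht304 vs Ht93: 5
  Ht304 vs Ht216: 7
  Ht381 vs Ht93: 8
  Ht381 vs Ht216: 6
  Ht93 vs Ht216: 10
The largest is 10, between Ht93 and Ht216.

10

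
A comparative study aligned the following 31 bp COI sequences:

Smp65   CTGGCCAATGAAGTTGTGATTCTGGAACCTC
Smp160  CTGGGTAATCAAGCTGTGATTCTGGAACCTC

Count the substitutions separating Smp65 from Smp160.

Mismatches occur at site 5 (C/G), site 6 (C/T), site 10 (G/C), site 14 (T/C).
That gives 4 mismatches out of 31 aligned sites, so the Hamming distance is 4.

4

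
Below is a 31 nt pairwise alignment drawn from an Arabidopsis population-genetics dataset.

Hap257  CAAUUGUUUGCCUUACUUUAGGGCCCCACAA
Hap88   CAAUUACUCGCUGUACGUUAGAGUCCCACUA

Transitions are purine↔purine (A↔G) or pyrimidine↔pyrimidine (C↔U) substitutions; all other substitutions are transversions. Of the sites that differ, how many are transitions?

Mismatches occur at site 6 (G↔A, transition), site 7 (U↔C, transition), site 9 (U↔C, transition), site 12 (C↔U, transition), site 13 (U↔G, transversion), site 17 (U↔G, transversion), site 22 (G↔A, transition), site 24 (C↔U, transition), site 30 (A↔U, transversion).
Of the 9 differences, 6 transitions and 3 transversions, so the answer is 6.

6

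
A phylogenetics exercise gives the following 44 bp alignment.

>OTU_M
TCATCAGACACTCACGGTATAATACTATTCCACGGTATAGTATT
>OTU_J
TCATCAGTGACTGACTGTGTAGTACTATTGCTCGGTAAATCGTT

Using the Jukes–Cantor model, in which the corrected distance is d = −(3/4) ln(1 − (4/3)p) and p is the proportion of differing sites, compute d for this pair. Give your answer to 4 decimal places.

Differing sites — 8:A/T; 9:C/G; 13:C/G; 16:G/T; 19:A/G; 22:A/G; 30:C/G; 32:A/T; 38:T/A; 40:G/T; 41:T/C; 42:A/G.
p = 12/44 = 0.272727.
d = −0.75 · ln(1 − (4/3)·0.272727) = −0.75 · ln(0.636364) = −0.75 · (-0.451985) = 0.3390.

0.3390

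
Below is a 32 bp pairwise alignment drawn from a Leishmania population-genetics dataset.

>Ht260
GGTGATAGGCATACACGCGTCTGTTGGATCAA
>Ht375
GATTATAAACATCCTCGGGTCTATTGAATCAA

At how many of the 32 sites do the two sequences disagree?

9

The sequences differ at positions 2 (G/A), 4 (G/T), 8 (G/A), 9 (G/A), 13 (A/C), 15 (A/T), 18 (C/G), 23 (G/A), 27 (G/A).
That gives 9 mismatches out of 32 aligned sites, so the Hamming distance is 9.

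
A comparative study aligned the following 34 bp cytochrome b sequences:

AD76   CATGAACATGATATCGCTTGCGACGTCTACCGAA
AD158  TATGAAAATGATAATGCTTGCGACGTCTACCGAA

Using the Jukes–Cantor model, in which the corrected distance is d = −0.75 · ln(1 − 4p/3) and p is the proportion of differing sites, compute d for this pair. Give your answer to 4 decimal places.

Mismatches occur at site 1 (C→T), site 7 (C→A), site 14 (T→A), site 15 (C→T).
p = 4/34 = 0.117647.
d = −0.75 · ln(1 − (4/3)·0.117647) = −0.75 · ln(0.843137) = −0.75 · (-0.170626) = 0.1280.

0.1280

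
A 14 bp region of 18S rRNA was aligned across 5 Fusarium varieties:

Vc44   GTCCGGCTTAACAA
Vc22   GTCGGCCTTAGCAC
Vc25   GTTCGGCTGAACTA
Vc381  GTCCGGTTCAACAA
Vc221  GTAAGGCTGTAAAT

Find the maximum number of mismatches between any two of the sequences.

Pairwise Hamming distances:
  Vc44 vs Vc22: 4
  Vc44 vs Vc25: 3
  Vc44 vs Vc381: 2
  Vc44 vs Vc221: 6
  Vc22 vs Vc25: 7
  Vc22 vs Vc381: 6
  Vc22 vs Vc221: 8
  Vc25 vs Vc381: 4
  Vc25 vs Vc221: 6
  Vc381 vs Vc221: 7
The largest is 8, between Vc22 and Vc221.

8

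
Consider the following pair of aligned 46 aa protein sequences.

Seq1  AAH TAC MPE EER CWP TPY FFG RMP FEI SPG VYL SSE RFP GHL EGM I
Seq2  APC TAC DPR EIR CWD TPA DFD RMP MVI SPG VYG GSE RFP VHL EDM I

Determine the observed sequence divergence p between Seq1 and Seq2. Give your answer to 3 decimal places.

0.326

Mismatches occur at site 2 (A↔P), site 3 (H↔C), site 7 (M↔D), site 9 (E↔R), site 11 (E↔I), site 15 (P↔D), site 18 (Y↔A), site 19 (F↔D), site 21 (G↔D), site 25 (F↔M), site 26 (E↔V), site 33 (L↔G), site 34 (S↔G), site 40 (G↔V), site 44 (G↔D).
There are 15 differences over 46 sites, so p = 15/46 = 0.326.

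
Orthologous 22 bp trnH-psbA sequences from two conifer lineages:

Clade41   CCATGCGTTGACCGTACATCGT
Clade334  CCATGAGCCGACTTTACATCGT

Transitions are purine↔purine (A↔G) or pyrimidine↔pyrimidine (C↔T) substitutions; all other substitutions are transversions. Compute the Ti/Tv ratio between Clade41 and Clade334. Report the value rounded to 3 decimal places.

1.500

The sequences differ at positions 6 (C/A, transversion), 8 (T/C, transition), 9 (T/C, transition), 13 (C/T, transition), 14 (G/T, transversion).
Of the 5 differences, 3 transitions and 2 transversions, so Ti/Tv = 3/2 = 1.500.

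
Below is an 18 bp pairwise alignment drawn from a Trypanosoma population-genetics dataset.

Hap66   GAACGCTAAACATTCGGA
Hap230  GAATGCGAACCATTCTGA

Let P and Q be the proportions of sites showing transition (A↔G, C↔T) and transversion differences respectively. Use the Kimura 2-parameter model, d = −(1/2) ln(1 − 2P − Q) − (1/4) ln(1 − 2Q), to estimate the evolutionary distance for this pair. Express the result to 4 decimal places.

Mismatches occur at site 4 (C→T, transition), site 7 (T→G, transversion), site 10 (A→C, transversion), site 16 (G→T, transversion).
Of the 4 differences, 1 transition and 3 transversions over 18 sites: P = 1/18 = 0.055556, Q = 3/18 = 0.166667.
d = −0.5·ln(0.722221) − 0.25·ln(0.666666) = −0.5·(-0.325424) − 0.25·(-0.405466) = 0.2641.

0.2641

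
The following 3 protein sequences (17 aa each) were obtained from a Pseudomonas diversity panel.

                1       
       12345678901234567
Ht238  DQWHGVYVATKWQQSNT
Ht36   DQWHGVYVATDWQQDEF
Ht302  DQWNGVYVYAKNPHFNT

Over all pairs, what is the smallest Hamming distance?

Pairwise Hamming distances:
  Ht238 vs Ht36: 4
  Ht238 vs Ht302: 7
  Ht36 vs Ht302: 10
The smallest is 4, between Ht238 and Ht36.

4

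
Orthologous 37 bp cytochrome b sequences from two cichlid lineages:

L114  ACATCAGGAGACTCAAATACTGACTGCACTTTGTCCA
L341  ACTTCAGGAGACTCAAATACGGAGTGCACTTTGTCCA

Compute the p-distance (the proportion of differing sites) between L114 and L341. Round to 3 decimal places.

The sequences differ at positions 3 (A/T), 21 (T/G), 24 (C/G).
There are 3 differences over 37 sites, so p = 3/37 = 0.081.

0.081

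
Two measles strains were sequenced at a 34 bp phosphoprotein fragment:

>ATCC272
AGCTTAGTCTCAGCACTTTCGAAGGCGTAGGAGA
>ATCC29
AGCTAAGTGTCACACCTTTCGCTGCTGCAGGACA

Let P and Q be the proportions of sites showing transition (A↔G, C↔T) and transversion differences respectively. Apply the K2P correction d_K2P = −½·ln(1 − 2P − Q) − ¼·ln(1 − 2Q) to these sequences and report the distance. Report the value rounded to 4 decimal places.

The sequences differ at positions 5 (T/A, transversion), 9 (C/G, transversion), 13 (G/C, transversion), 14 (C/A, transversion), 15 (A/C, transversion), 22 (A/C, transversion), 23 (A/T, transversion), 25 (G/C, transversion), 26 (C/T, transition), 28 (T/C, transition), 33 (G/C, transversion).
Of the 11 differences, 2 transitions and 9 transversions over 34 sites: P = 2/34 = 0.058824, Q = 9/34 = 0.264706.
d = −0.5·ln(0.617646) − 0.25·ln(0.470588) = −0.5·(-0.481840) − 0.25·(-0.753772) = 0.4294.

0.4294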